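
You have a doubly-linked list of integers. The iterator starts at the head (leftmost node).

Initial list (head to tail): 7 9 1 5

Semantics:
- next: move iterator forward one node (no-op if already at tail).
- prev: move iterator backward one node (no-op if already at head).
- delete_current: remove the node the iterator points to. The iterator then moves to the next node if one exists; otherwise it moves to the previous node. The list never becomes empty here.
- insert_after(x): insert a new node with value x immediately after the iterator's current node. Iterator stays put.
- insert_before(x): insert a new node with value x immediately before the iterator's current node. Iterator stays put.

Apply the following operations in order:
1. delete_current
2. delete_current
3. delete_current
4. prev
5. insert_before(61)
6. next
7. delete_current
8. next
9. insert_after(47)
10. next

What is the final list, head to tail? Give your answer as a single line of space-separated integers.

After 1 (delete_current): list=[9, 1, 5] cursor@9
After 2 (delete_current): list=[1, 5] cursor@1
After 3 (delete_current): list=[5] cursor@5
After 4 (prev): list=[5] cursor@5
After 5 (insert_before(61)): list=[61, 5] cursor@5
After 6 (next): list=[61, 5] cursor@5
After 7 (delete_current): list=[61] cursor@61
After 8 (next): list=[61] cursor@61
After 9 (insert_after(47)): list=[61, 47] cursor@61
After 10 (next): list=[61, 47] cursor@47

Answer: 61 47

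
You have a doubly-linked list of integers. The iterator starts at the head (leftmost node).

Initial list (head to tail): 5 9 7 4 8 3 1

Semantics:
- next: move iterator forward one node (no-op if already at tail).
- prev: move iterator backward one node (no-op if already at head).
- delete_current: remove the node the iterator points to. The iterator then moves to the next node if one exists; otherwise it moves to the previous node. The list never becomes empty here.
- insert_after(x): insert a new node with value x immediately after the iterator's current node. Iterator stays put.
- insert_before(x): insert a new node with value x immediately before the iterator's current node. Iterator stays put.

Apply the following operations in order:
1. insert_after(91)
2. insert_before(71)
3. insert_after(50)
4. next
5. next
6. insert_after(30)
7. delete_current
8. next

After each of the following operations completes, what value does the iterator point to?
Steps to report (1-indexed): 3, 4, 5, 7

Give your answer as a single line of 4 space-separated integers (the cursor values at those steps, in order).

After 1 (insert_after(91)): list=[5, 91, 9, 7, 4, 8, 3, 1] cursor@5
After 2 (insert_before(71)): list=[71, 5, 91, 9, 7, 4, 8, 3, 1] cursor@5
After 3 (insert_after(50)): list=[71, 5, 50, 91, 9, 7, 4, 8, 3, 1] cursor@5
After 4 (next): list=[71, 5, 50, 91, 9, 7, 4, 8, 3, 1] cursor@50
After 5 (next): list=[71, 5, 50, 91, 9, 7, 4, 8, 3, 1] cursor@91
After 6 (insert_after(30)): list=[71, 5, 50, 91, 30, 9, 7, 4, 8, 3, 1] cursor@91
After 7 (delete_current): list=[71, 5, 50, 30, 9, 7, 4, 8, 3, 1] cursor@30
After 8 (next): list=[71, 5, 50, 30, 9, 7, 4, 8, 3, 1] cursor@9

Answer: 5 50 91 30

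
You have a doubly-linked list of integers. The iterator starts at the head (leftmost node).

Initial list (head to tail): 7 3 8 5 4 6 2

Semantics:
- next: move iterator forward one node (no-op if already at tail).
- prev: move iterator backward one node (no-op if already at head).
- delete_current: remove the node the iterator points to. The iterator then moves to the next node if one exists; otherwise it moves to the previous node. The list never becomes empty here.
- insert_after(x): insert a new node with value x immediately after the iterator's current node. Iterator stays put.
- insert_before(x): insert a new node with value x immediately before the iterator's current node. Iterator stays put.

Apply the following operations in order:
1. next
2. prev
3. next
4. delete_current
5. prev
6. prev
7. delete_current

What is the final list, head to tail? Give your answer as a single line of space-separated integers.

After 1 (next): list=[7, 3, 8, 5, 4, 6, 2] cursor@3
After 2 (prev): list=[7, 3, 8, 5, 4, 6, 2] cursor@7
After 3 (next): list=[7, 3, 8, 5, 4, 6, 2] cursor@3
After 4 (delete_current): list=[7, 8, 5, 4, 6, 2] cursor@8
After 5 (prev): list=[7, 8, 5, 4, 6, 2] cursor@7
After 6 (prev): list=[7, 8, 5, 4, 6, 2] cursor@7
After 7 (delete_current): list=[8, 5, 4, 6, 2] cursor@8

Answer: 8 5 4 6 2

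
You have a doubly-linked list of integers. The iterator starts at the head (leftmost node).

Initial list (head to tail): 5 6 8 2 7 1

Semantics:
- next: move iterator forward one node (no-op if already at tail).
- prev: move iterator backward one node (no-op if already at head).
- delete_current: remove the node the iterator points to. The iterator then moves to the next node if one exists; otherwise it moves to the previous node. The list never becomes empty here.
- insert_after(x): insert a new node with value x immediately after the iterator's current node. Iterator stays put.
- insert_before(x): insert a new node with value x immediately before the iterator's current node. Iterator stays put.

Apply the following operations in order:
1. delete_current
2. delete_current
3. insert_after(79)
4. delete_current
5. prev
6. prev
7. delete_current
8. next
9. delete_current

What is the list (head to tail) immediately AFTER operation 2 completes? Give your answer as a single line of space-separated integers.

After 1 (delete_current): list=[6, 8, 2, 7, 1] cursor@6
After 2 (delete_current): list=[8, 2, 7, 1] cursor@8

Answer: 8 2 7 1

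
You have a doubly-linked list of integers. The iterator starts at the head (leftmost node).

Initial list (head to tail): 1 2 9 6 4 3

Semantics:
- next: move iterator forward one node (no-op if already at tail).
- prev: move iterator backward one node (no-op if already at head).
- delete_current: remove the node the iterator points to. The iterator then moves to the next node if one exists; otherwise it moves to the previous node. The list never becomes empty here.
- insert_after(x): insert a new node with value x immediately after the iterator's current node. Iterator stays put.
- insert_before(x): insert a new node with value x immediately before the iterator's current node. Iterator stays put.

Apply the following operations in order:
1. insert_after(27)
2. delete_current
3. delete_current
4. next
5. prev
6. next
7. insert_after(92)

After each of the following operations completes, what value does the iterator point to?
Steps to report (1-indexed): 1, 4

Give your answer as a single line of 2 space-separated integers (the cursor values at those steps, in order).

Answer: 1 9

Derivation:
After 1 (insert_after(27)): list=[1, 27, 2, 9, 6, 4, 3] cursor@1
After 2 (delete_current): list=[27, 2, 9, 6, 4, 3] cursor@27
After 3 (delete_current): list=[2, 9, 6, 4, 3] cursor@2
After 4 (next): list=[2, 9, 6, 4, 3] cursor@9
After 5 (prev): list=[2, 9, 6, 4, 3] cursor@2
After 6 (next): list=[2, 9, 6, 4, 3] cursor@9
After 7 (insert_after(92)): list=[2, 9, 92, 6, 4, 3] cursor@9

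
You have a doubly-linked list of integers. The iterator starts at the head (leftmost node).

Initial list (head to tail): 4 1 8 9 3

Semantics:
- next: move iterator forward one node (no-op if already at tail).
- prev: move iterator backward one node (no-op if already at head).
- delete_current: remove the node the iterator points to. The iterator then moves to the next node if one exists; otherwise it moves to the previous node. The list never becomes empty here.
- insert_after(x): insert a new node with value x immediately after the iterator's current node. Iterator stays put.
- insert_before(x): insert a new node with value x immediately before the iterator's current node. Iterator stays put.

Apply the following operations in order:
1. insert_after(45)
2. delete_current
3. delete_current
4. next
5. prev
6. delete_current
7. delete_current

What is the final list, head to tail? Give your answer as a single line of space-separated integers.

After 1 (insert_after(45)): list=[4, 45, 1, 8, 9, 3] cursor@4
After 2 (delete_current): list=[45, 1, 8, 9, 3] cursor@45
After 3 (delete_current): list=[1, 8, 9, 3] cursor@1
After 4 (next): list=[1, 8, 9, 3] cursor@8
After 5 (prev): list=[1, 8, 9, 3] cursor@1
After 6 (delete_current): list=[8, 9, 3] cursor@8
After 7 (delete_current): list=[9, 3] cursor@9

Answer: 9 3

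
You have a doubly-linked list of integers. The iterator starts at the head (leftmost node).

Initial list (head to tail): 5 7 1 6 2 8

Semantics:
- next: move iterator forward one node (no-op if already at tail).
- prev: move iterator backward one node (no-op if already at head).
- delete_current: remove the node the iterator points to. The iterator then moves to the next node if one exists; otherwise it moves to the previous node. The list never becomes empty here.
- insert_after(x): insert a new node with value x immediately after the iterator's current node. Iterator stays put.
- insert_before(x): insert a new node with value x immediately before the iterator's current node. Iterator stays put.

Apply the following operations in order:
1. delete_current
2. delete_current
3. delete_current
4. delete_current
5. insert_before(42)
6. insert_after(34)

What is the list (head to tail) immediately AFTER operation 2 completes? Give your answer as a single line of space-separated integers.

Answer: 1 6 2 8

Derivation:
After 1 (delete_current): list=[7, 1, 6, 2, 8] cursor@7
After 2 (delete_current): list=[1, 6, 2, 8] cursor@1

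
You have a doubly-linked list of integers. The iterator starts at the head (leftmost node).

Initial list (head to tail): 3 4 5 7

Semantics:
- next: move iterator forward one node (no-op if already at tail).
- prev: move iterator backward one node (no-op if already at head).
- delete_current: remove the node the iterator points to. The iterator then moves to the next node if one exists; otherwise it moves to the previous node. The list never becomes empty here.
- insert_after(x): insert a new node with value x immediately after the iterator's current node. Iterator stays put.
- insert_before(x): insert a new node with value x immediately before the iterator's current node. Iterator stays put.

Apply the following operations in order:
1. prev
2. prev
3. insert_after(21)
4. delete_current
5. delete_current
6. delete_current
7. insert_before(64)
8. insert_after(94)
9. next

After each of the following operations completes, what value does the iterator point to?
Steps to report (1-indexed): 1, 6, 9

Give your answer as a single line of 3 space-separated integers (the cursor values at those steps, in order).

Answer: 3 5 94

Derivation:
After 1 (prev): list=[3, 4, 5, 7] cursor@3
After 2 (prev): list=[3, 4, 5, 7] cursor@3
After 3 (insert_after(21)): list=[3, 21, 4, 5, 7] cursor@3
After 4 (delete_current): list=[21, 4, 5, 7] cursor@21
After 5 (delete_current): list=[4, 5, 7] cursor@4
After 6 (delete_current): list=[5, 7] cursor@5
After 7 (insert_before(64)): list=[64, 5, 7] cursor@5
After 8 (insert_after(94)): list=[64, 5, 94, 7] cursor@5
After 9 (next): list=[64, 5, 94, 7] cursor@94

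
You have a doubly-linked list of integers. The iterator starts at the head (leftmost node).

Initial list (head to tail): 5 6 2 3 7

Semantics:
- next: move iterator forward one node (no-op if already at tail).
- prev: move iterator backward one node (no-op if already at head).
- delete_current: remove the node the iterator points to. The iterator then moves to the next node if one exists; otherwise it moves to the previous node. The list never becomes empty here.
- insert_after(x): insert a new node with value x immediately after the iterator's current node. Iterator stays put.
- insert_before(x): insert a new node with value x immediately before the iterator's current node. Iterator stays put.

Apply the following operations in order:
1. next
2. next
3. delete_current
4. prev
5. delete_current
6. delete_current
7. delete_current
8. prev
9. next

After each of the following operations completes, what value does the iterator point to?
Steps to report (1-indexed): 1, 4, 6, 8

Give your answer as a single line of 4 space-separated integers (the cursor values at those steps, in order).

Answer: 6 6 7 5

Derivation:
After 1 (next): list=[5, 6, 2, 3, 7] cursor@6
After 2 (next): list=[5, 6, 2, 3, 7] cursor@2
After 3 (delete_current): list=[5, 6, 3, 7] cursor@3
After 4 (prev): list=[5, 6, 3, 7] cursor@6
After 5 (delete_current): list=[5, 3, 7] cursor@3
After 6 (delete_current): list=[5, 7] cursor@7
After 7 (delete_current): list=[5] cursor@5
After 8 (prev): list=[5] cursor@5
After 9 (next): list=[5] cursor@5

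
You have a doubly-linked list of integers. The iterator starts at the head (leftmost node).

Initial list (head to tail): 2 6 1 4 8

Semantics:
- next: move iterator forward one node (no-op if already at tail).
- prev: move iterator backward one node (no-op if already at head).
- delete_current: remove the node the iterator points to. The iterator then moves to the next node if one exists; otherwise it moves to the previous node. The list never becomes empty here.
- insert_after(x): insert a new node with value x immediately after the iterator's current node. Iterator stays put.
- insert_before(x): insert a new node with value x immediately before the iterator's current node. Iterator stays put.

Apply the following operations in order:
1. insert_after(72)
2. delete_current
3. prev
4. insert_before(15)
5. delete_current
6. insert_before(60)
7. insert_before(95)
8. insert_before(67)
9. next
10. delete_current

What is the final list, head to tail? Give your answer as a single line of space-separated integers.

Answer: 15 60 95 67 6 4 8

Derivation:
After 1 (insert_after(72)): list=[2, 72, 6, 1, 4, 8] cursor@2
After 2 (delete_current): list=[72, 6, 1, 4, 8] cursor@72
After 3 (prev): list=[72, 6, 1, 4, 8] cursor@72
After 4 (insert_before(15)): list=[15, 72, 6, 1, 4, 8] cursor@72
After 5 (delete_current): list=[15, 6, 1, 4, 8] cursor@6
After 6 (insert_before(60)): list=[15, 60, 6, 1, 4, 8] cursor@6
After 7 (insert_before(95)): list=[15, 60, 95, 6, 1, 4, 8] cursor@6
After 8 (insert_before(67)): list=[15, 60, 95, 67, 6, 1, 4, 8] cursor@6
After 9 (next): list=[15, 60, 95, 67, 6, 1, 4, 8] cursor@1
After 10 (delete_current): list=[15, 60, 95, 67, 6, 4, 8] cursor@4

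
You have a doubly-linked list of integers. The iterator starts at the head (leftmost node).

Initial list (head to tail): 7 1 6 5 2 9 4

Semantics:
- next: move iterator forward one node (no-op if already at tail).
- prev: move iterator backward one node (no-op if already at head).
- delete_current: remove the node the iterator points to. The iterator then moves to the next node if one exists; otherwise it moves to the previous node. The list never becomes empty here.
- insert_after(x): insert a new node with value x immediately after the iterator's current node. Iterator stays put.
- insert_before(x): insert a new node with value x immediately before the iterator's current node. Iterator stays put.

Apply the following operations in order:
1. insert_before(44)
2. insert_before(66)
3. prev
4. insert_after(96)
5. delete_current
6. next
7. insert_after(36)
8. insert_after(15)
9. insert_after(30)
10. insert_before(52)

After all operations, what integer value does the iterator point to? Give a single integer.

Answer: 7

Derivation:
After 1 (insert_before(44)): list=[44, 7, 1, 6, 5, 2, 9, 4] cursor@7
After 2 (insert_before(66)): list=[44, 66, 7, 1, 6, 5, 2, 9, 4] cursor@7
After 3 (prev): list=[44, 66, 7, 1, 6, 5, 2, 9, 4] cursor@66
After 4 (insert_after(96)): list=[44, 66, 96, 7, 1, 6, 5, 2, 9, 4] cursor@66
After 5 (delete_current): list=[44, 96, 7, 1, 6, 5, 2, 9, 4] cursor@96
After 6 (next): list=[44, 96, 7, 1, 6, 5, 2, 9, 4] cursor@7
After 7 (insert_after(36)): list=[44, 96, 7, 36, 1, 6, 5, 2, 9, 4] cursor@7
After 8 (insert_after(15)): list=[44, 96, 7, 15, 36, 1, 6, 5, 2, 9, 4] cursor@7
After 9 (insert_after(30)): list=[44, 96, 7, 30, 15, 36, 1, 6, 5, 2, 9, 4] cursor@7
After 10 (insert_before(52)): list=[44, 96, 52, 7, 30, 15, 36, 1, 6, 5, 2, 9, 4] cursor@7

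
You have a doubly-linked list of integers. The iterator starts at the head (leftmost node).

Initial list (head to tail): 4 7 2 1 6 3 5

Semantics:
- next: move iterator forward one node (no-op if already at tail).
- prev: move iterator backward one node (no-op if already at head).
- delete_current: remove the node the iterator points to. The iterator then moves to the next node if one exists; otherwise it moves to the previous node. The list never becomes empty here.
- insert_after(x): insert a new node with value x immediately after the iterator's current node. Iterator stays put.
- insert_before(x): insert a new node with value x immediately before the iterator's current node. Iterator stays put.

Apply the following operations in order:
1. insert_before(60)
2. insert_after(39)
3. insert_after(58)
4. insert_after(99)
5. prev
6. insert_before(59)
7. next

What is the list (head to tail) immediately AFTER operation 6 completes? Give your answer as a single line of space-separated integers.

After 1 (insert_before(60)): list=[60, 4, 7, 2, 1, 6, 3, 5] cursor@4
After 2 (insert_after(39)): list=[60, 4, 39, 7, 2, 1, 6, 3, 5] cursor@4
After 3 (insert_after(58)): list=[60, 4, 58, 39, 7, 2, 1, 6, 3, 5] cursor@4
After 4 (insert_after(99)): list=[60, 4, 99, 58, 39, 7, 2, 1, 6, 3, 5] cursor@4
After 5 (prev): list=[60, 4, 99, 58, 39, 7, 2, 1, 6, 3, 5] cursor@60
After 6 (insert_before(59)): list=[59, 60, 4, 99, 58, 39, 7, 2, 1, 6, 3, 5] cursor@60

Answer: 59 60 4 99 58 39 7 2 1 6 3 5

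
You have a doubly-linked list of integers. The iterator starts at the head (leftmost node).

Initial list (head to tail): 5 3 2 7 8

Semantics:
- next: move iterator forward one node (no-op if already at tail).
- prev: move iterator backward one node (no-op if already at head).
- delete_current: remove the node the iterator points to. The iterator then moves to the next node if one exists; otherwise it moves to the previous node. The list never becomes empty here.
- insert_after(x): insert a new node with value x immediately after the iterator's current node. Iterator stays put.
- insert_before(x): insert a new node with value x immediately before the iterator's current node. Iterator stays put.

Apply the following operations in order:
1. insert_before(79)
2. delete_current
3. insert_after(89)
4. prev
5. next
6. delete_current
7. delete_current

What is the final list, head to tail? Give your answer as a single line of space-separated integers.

After 1 (insert_before(79)): list=[79, 5, 3, 2, 7, 8] cursor@5
After 2 (delete_current): list=[79, 3, 2, 7, 8] cursor@3
After 3 (insert_after(89)): list=[79, 3, 89, 2, 7, 8] cursor@3
After 4 (prev): list=[79, 3, 89, 2, 7, 8] cursor@79
After 5 (next): list=[79, 3, 89, 2, 7, 8] cursor@3
After 6 (delete_current): list=[79, 89, 2, 7, 8] cursor@89
After 7 (delete_current): list=[79, 2, 7, 8] cursor@2

Answer: 79 2 7 8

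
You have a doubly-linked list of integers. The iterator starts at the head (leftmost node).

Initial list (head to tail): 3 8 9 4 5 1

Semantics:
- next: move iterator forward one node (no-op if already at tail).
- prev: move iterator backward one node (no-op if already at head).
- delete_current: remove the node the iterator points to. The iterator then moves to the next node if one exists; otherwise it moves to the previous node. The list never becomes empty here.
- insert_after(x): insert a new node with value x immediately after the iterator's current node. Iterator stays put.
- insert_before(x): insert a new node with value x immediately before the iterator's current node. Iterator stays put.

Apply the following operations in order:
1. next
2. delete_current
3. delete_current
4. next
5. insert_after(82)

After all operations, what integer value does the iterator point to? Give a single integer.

Answer: 5

Derivation:
After 1 (next): list=[3, 8, 9, 4, 5, 1] cursor@8
After 2 (delete_current): list=[3, 9, 4, 5, 1] cursor@9
After 3 (delete_current): list=[3, 4, 5, 1] cursor@4
After 4 (next): list=[3, 4, 5, 1] cursor@5
After 5 (insert_after(82)): list=[3, 4, 5, 82, 1] cursor@5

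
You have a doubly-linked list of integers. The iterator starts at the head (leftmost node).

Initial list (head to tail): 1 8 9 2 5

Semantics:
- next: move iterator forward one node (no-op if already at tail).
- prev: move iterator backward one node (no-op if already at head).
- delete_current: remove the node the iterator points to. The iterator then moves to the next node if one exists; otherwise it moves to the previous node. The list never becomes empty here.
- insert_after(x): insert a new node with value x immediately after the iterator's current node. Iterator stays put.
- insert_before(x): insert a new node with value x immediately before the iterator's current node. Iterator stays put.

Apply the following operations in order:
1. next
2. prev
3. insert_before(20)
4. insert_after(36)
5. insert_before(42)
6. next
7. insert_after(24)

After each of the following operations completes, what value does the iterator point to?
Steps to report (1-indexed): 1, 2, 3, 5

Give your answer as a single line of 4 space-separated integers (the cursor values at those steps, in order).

Answer: 8 1 1 1

Derivation:
After 1 (next): list=[1, 8, 9, 2, 5] cursor@8
After 2 (prev): list=[1, 8, 9, 2, 5] cursor@1
After 3 (insert_before(20)): list=[20, 1, 8, 9, 2, 5] cursor@1
After 4 (insert_after(36)): list=[20, 1, 36, 8, 9, 2, 5] cursor@1
After 5 (insert_before(42)): list=[20, 42, 1, 36, 8, 9, 2, 5] cursor@1
After 6 (next): list=[20, 42, 1, 36, 8, 9, 2, 5] cursor@36
After 7 (insert_after(24)): list=[20, 42, 1, 36, 24, 8, 9, 2, 5] cursor@36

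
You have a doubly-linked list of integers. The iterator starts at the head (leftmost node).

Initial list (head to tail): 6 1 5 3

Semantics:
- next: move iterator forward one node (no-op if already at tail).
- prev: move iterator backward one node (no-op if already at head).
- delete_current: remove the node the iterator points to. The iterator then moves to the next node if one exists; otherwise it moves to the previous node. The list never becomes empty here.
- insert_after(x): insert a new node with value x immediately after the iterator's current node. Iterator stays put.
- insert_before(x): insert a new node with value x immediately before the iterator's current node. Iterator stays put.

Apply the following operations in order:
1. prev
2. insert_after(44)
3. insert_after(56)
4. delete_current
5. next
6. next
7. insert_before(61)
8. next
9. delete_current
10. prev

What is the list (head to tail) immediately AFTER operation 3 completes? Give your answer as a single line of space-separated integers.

After 1 (prev): list=[6, 1, 5, 3] cursor@6
After 2 (insert_after(44)): list=[6, 44, 1, 5, 3] cursor@6
After 3 (insert_after(56)): list=[6, 56, 44, 1, 5, 3] cursor@6

Answer: 6 56 44 1 5 3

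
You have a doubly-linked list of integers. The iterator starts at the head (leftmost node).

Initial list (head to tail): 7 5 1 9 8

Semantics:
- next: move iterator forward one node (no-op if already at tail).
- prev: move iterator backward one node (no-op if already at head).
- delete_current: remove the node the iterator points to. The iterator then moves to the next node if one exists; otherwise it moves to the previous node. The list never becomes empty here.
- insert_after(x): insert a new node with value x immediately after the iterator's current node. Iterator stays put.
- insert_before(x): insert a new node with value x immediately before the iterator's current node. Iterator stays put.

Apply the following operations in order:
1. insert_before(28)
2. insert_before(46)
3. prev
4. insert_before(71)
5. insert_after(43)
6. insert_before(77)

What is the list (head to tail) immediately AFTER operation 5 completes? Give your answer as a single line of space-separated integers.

After 1 (insert_before(28)): list=[28, 7, 5, 1, 9, 8] cursor@7
After 2 (insert_before(46)): list=[28, 46, 7, 5, 1, 9, 8] cursor@7
After 3 (prev): list=[28, 46, 7, 5, 1, 9, 8] cursor@46
After 4 (insert_before(71)): list=[28, 71, 46, 7, 5, 1, 9, 8] cursor@46
After 5 (insert_after(43)): list=[28, 71, 46, 43, 7, 5, 1, 9, 8] cursor@46

Answer: 28 71 46 43 7 5 1 9 8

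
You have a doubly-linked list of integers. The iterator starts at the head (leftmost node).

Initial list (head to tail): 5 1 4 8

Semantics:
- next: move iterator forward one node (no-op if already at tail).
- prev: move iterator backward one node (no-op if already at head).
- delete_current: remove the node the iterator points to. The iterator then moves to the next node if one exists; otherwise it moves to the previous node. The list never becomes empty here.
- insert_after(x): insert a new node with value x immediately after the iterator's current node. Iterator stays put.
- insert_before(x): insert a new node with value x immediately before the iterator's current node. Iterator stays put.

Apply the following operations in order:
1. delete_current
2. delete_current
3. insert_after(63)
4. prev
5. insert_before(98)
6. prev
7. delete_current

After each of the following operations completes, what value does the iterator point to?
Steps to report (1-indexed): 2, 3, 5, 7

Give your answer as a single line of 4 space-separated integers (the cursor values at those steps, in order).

After 1 (delete_current): list=[1, 4, 8] cursor@1
After 2 (delete_current): list=[4, 8] cursor@4
After 3 (insert_after(63)): list=[4, 63, 8] cursor@4
After 4 (prev): list=[4, 63, 8] cursor@4
After 5 (insert_before(98)): list=[98, 4, 63, 8] cursor@4
After 6 (prev): list=[98, 4, 63, 8] cursor@98
After 7 (delete_current): list=[4, 63, 8] cursor@4

Answer: 4 4 4 4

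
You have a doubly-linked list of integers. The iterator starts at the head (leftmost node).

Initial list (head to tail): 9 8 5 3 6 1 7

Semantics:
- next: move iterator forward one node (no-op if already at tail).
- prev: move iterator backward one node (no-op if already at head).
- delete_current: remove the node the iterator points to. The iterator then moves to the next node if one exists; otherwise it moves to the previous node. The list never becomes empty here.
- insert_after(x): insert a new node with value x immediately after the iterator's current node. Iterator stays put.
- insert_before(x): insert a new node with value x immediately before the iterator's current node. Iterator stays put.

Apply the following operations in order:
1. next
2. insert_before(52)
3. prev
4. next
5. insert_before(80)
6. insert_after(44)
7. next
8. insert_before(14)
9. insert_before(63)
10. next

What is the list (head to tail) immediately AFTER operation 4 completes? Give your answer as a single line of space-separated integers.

Answer: 9 52 8 5 3 6 1 7

Derivation:
After 1 (next): list=[9, 8, 5, 3, 6, 1, 7] cursor@8
After 2 (insert_before(52)): list=[9, 52, 8, 5, 3, 6, 1, 7] cursor@8
After 3 (prev): list=[9, 52, 8, 5, 3, 6, 1, 7] cursor@52
After 4 (next): list=[9, 52, 8, 5, 3, 6, 1, 7] cursor@8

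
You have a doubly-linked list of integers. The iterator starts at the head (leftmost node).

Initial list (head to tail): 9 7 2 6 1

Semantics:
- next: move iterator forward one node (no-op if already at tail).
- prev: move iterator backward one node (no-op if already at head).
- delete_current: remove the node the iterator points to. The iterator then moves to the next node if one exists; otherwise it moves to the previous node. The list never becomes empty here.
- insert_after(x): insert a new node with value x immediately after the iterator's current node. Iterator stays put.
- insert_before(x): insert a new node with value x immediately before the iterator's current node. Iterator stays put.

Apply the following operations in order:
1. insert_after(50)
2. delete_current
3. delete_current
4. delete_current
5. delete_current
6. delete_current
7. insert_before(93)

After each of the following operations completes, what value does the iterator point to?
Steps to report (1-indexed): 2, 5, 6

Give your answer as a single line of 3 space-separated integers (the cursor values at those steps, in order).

Answer: 50 6 1

Derivation:
After 1 (insert_after(50)): list=[9, 50, 7, 2, 6, 1] cursor@9
After 2 (delete_current): list=[50, 7, 2, 6, 1] cursor@50
After 3 (delete_current): list=[7, 2, 6, 1] cursor@7
After 4 (delete_current): list=[2, 6, 1] cursor@2
After 5 (delete_current): list=[6, 1] cursor@6
After 6 (delete_current): list=[1] cursor@1
After 7 (insert_before(93)): list=[93, 1] cursor@1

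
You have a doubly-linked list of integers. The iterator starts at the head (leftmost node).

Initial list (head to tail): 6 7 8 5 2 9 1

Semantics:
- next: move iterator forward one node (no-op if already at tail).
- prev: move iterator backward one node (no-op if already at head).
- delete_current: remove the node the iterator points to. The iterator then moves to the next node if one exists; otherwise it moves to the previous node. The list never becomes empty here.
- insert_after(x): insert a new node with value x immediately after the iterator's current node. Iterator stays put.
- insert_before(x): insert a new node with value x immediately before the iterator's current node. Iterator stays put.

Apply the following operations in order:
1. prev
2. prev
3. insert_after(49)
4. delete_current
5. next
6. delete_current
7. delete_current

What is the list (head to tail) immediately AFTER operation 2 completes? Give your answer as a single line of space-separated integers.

After 1 (prev): list=[6, 7, 8, 5, 2, 9, 1] cursor@6
After 2 (prev): list=[6, 7, 8, 5, 2, 9, 1] cursor@6

Answer: 6 7 8 5 2 9 1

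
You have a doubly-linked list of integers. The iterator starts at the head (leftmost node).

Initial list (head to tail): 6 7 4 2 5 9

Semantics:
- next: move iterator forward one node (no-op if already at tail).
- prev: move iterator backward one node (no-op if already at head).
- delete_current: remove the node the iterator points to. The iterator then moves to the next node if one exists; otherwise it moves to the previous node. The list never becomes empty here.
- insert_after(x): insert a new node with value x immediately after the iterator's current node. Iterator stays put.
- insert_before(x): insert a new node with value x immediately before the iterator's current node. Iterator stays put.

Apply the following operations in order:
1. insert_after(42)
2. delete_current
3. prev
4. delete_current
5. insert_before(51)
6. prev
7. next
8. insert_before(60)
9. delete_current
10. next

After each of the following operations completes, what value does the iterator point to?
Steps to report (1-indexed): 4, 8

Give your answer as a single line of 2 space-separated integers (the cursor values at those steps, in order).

After 1 (insert_after(42)): list=[6, 42, 7, 4, 2, 5, 9] cursor@6
After 2 (delete_current): list=[42, 7, 4, 2, 5, 9] cursor@42
After 3 (prev): list=[42, 7, 4, 2, 5, 9] cursor@42
After 4 (delete_current): list=[7, 4, 2, 5, 9] cursor@7
After 5 (insert_before(51)): list=[51, 7, 4, 2, 5, 9] cursor@7
After 6 (prev): list=[51, 7, 4, 2, 5, 9] cursor@51
After 7 (next): list=[51, 7, 4, 2, 5, 9] cursor@7
After 8 (insert_before(60)): list=[51, 60, 7, 4, 2, 5, 9] cursor@7
After 9 (delete_current): list=[51, 60, 4, 2, 5, 9] cursor@4
After 10 (next): list=[51, 60, 4, 2, 5, 9] cursor@2

Answer: 7 7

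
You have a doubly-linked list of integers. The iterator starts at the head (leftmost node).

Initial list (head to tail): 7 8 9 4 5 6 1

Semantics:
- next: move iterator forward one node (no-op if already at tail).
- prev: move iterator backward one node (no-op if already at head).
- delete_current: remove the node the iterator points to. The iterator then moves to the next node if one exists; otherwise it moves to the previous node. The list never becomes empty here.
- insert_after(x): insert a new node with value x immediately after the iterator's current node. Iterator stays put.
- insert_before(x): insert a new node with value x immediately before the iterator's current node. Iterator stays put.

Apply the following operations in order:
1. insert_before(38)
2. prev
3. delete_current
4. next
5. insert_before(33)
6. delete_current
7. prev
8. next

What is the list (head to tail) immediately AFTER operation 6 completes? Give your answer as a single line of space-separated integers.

After 1 (insert_before(38)): list=[38, 7, 8, 9, 4, 5, 6, 1] cursor@7
After 2 (prev): list=[38, 7, 8, 9, 4, 5, 6, 1] cursor@38
After 3 (delete_current): list=[7, 8, 9, 4, 5, 6, 1] cursor@7
After 4 (next): list=[7, 8, 9, 4, 5, 6, 1] cursor@8
After 5 (insert_before(33)): list=[7, 33, 8, 9, 4, 5, 6, 1] cursor@8
After 6 (delete_current): list=[7, 33, 9, 4, 5, 6, 1] cursor@9

Answer: 7 33 9 4 5 6 1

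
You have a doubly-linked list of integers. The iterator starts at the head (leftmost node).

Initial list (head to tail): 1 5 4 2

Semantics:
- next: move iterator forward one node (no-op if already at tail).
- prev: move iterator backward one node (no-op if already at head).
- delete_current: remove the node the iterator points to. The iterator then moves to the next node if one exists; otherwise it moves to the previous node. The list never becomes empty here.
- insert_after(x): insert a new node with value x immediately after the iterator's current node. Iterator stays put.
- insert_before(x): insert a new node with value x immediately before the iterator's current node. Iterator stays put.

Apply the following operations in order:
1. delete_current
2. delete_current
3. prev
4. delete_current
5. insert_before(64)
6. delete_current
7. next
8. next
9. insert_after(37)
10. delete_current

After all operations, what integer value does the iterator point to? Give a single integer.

After 1 (delete_current): list=[5, 4, 2] cursor@5
After 2 (delete_current): list=[4, 2] cursor@4
After 3 (prev): list=[4, 2] cursor@4
After 4 (delete_current): list=[2] cursor@2
After 5 (insert_before(64)): list=[64, 2] cursor@2
After 6 (delete_current): list=[64] cursor@64
After 7 (next): list=[64] cursor@64
After 8 (next): list=[64] cursor@64
After 9 (insert_after(37)): list=[64, 37] cursor@64
After 10 (delete_current): list=[37] cursor@37

Answer: 37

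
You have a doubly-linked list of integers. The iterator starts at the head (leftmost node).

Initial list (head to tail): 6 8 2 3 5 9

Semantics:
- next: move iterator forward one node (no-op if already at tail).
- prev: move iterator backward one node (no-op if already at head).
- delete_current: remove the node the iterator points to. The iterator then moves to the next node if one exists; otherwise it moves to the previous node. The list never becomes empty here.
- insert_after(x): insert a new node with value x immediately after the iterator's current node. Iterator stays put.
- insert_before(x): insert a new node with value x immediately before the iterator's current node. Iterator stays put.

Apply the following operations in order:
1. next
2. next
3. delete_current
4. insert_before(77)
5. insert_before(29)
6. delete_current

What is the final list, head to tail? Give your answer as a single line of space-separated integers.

Answer: 6 8 77 29 5 9

Derivation:
After 1 (next): list=[6, 8, 2, 3, 5, 9] cursor@8
After 2 (next): list=[6, 8, 2, 3, 5, 9] cursor@2
After 3 (delete_current): list=[6, 8, 3, 5, 9] cursor@3
After 4 (insert_before(77)): list=[6, 8, 77, 3, 5, 9] cursor@3
After 5 (insert_before(29)): list=[6, 8, 77, 29, 3, 5, 9] cursor@3
After 6 (delete_current): list=[6, 8, 77, 29, 5, 9] cursor@5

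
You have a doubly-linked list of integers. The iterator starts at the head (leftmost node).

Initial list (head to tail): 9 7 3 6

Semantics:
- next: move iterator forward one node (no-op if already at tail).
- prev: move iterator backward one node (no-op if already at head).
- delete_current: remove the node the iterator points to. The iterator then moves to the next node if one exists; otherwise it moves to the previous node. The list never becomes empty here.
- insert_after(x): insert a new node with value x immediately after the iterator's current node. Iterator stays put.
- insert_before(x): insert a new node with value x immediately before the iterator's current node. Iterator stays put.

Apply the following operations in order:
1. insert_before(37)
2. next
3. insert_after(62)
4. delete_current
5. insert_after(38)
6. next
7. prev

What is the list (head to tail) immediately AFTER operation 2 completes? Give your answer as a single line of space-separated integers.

After 1 (insert_before(37)): list=[37, 9, 7, 3, 6] cursor@9
After 2 (next): list=[37, 9, 7, 3, 6] cursor@7

Answer: 37 9 7 3 6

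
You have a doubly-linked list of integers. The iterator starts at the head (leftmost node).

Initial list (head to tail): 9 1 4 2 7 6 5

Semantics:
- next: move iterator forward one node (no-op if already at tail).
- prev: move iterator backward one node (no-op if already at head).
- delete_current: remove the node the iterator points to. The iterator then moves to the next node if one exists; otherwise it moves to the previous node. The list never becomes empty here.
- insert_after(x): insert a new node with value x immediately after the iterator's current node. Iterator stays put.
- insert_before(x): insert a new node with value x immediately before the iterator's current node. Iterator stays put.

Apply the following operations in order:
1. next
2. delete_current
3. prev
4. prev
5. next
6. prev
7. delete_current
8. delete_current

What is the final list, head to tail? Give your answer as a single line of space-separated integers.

Answer: 2 7 6 5

Derivation:
After 1 (next): list=[9, 1, 4, 2, 7, 6, 5] cursor@1
After 2 (delete_current): list=[9, 4, 2, 7, 6, 5] cursor@4
After 3 (prev): list=[9, 4, 2, 7, 6, 5] cursor@9
After 4 (prev): list=[9, 4, 2, 7, 6, 5] cursor@9
After 5 (next): list=[9, 4, 2, 7, 6, 5] cursor@4
After 6 (prev): list=[9, 4, 2, 7, 6, 5] cursor@9
After 7 (delete_current): list=[4, 2, 7, 6, 5] cursor@4
After 8 (delete_current): list=[2, 7, 6, 5] cursor@2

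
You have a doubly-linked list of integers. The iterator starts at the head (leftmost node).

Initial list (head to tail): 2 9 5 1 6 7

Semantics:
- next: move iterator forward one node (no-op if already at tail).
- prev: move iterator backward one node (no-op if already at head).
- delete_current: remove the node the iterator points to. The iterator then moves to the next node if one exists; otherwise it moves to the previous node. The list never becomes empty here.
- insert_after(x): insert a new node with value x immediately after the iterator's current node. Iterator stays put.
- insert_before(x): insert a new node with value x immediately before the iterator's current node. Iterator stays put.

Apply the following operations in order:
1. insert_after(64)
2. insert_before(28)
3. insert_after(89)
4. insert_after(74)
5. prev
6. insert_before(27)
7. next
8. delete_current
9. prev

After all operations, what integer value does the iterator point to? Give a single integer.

After 1 (insert_after(64)): list=[2, 64, 9, 5, 1, 6, 7] cursor@2
After 2 (insert_before(28)): list=[28, 2, 64, 9, 5, 1, 6, 7] cursor@2
After 3 (insert_after(89)): list=[28, 2, 89, 64, 9, 5, 1, 6, 7] cursor@2
After 4 (insert_after(74)): list=[28, 2, 74, 89, 64, 9, 5, 1, 6, 7] cursor@2
After 5 (prev): list=[28, 2, 74, 89, 64, 9, 5, 1, 6, 7] cursor@28
After 6 (insert_before(27)): list=[27, 28, 2, 74, 89, 64, 9, 5, 1, 6, 7] cursor@28
After 7 (next): list=[27, 28, 2, 74, 89, 64, 9, 5, 1, 6, 7] cursor@2
After 8 (delete_current): list=[27, 28, 74, 89, 64, 9, 5, 1, 6, 7] cursor@74
After 9 (prev): list=[27, 28, 74, 89, 64, 9, 5, 1, 6, 7] cursor@28

Answer: 28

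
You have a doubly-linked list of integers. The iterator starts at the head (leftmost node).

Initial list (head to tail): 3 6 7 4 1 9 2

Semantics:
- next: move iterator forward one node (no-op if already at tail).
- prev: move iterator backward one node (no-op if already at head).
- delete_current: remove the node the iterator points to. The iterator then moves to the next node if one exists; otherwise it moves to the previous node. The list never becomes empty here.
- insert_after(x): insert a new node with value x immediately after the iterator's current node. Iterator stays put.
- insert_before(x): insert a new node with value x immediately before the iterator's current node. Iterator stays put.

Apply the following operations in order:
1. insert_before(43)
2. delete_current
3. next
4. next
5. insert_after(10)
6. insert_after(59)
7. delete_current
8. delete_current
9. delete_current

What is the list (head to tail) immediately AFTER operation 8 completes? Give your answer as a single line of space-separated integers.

Answer: 43 6 7 10 1 9 2

Derivation:
After 1 (insert_before(43)): list=[43, 3, 6, 7, 4, 1, 9, 2] cursor@3
After 2 (delete_current): list=[43, 6, 7, 4, 1, 9, 2] cursor@6
After 3 (next): list=[43, 6, 7, 4, 1, 9, 2] cursor@7
After 4 (next): list=[43, 6, 7, 4, 1, 9, 2] cursor@4
After 5 (insert_after(10)): list=[43, 6, 7, 4, 10, 1, 9, 2] cursor@4
After 6 (insert_after(59)): list=[43, 6, 7, 4, 59, 10, 1, 9, 2] cursor@4
After 7 (delete_current): list=[43, 6, 7, 59, 10, 1, 9, 2] cursor@59
After 8 (delete_current): list=[43, 6, 7, 10, 1, 9, 2] cursor@10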